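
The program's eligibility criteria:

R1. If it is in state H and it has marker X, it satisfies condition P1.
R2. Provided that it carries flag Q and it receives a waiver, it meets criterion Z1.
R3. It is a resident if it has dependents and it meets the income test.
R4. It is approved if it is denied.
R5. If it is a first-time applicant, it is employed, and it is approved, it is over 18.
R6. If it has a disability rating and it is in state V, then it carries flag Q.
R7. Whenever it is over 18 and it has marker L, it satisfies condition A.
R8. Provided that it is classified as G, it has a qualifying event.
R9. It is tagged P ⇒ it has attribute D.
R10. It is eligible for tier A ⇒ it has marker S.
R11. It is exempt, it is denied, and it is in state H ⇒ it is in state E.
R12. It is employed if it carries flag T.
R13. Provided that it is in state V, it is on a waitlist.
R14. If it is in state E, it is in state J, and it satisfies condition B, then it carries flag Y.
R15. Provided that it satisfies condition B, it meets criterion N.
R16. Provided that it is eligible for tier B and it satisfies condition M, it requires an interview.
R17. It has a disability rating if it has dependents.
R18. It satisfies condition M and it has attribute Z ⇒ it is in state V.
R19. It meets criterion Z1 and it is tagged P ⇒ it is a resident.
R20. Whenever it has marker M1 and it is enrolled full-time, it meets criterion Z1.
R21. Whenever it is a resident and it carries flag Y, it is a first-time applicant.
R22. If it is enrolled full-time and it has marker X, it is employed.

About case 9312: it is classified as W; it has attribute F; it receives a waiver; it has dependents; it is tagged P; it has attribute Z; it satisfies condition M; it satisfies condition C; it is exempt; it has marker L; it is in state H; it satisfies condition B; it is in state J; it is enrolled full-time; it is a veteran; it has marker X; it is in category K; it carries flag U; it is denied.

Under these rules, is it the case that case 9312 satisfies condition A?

Yes

By R4 (it is denied): it is approved.
By R11 (it is exempt, it is denied, it is in state H): it is in state E.
By R14 (it is in state E, it is in state J, it satisfies condition B): it carries flag Y.
By R17 (it has dependents): it has a disability rating.
By R18 (it satisfies condition M, it has attribute Z): it is in state V.
By R22 (it is enrolled full-time, it has marker X): it is employed.
By R6 (it has a disability rating, it is in state V): it carries flag Q.
By R2 (it carries flag Q, it receives a waiver): it meets criterion Z1.
By R19 (it meets criterion Z1, it is tagged P): it is a resident.
By R21 (it is a resident, it carries flag Y): it is a first-time applicant.
By R5 (it is a first-time applicant, it is employed, it is approved): it is over 18.
By R7 (it is over 18, it has marker L): it satisfies condition A.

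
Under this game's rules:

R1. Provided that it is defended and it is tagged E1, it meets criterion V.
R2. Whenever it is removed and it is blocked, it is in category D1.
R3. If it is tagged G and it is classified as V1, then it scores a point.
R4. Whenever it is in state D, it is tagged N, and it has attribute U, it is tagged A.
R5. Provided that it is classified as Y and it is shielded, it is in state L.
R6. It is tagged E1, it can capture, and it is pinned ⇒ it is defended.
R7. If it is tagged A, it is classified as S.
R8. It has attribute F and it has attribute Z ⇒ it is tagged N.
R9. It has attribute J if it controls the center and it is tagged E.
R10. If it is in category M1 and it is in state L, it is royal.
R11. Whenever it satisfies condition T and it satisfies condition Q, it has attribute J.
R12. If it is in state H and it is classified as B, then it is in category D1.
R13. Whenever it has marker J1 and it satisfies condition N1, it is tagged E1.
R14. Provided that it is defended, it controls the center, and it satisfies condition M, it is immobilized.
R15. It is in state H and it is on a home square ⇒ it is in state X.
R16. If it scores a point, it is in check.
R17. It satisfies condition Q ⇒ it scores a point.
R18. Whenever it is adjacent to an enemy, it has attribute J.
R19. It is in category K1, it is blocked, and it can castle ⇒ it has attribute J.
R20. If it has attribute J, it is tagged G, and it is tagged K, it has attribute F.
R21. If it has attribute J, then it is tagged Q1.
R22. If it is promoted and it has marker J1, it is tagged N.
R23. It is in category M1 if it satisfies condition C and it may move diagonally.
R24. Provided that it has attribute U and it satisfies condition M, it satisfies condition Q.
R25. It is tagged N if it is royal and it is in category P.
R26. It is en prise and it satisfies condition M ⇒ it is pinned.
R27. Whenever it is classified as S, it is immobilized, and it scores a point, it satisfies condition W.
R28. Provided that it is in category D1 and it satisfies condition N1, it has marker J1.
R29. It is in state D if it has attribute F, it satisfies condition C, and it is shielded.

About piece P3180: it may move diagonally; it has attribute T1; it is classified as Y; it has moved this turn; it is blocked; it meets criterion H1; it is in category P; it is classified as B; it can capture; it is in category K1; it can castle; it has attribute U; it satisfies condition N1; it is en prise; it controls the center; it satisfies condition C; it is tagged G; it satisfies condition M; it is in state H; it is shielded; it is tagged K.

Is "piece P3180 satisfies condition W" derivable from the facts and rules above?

By R5 (it is classified as Y, it is shielded): it is in state L.
By R12 (it is in state H, it is classified as B): it is in category D1.
By R19 (it is in category K1, it is blocked, it can castle): it has attribute J.
By R20 (it has attribute J, it is tagged G, it is tagged K): it has attribute F.
By R23 (it satisfies condition C, it may move diagonally): it is in category M1.
By R24 (it has attribute U, it satisfies condition M): it satisfies condition Q.
By R26 (it is en prise, it satisfies condition M): it is pinned.
By R28 (it is in category D1, it satisfies condition N1): it has marker J1.
By R29 (it has attribute F, it satisfies condition C, it is shielded): it is in state D.
By R10 (it is in category M1, it is in state L): it is royal.
By R13 (it has marker J1, it satisfies condition N1): it is tagged E1.
By R17 (it satisfies condition Q): it scores a point.
By R25 (it is royal, it is in category P): it is tagged N.
By R4 (it is in state D, it is tagged N, it has attribute U): it is tagged A.
By R6 (it is tagged E1, it can capture, it is pinned): it is defended.
By R7 (it is tagged A): it is classified as S.
By R14 (it is defended, it controls the center, it satisfies condition M): it is immobilized.
By R27 (it is classified as S, it is immobilized, it scores a point): it satisfies condition W.

Yes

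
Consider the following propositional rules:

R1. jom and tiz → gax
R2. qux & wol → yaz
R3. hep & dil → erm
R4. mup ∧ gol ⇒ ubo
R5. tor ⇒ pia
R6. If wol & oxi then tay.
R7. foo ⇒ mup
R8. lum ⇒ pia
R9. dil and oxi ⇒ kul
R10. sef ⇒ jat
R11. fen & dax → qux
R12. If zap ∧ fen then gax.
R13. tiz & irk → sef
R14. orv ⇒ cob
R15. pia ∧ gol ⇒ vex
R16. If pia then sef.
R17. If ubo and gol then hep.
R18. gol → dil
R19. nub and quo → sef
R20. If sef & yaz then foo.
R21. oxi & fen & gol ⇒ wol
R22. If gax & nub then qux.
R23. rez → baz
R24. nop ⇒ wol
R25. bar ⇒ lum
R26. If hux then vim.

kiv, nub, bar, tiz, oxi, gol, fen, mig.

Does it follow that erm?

Forward chaining from the given facts derives: dil, wol, lum, tay, pia, kul, vex, sef, jat.
The only rule concluding erm is R3, which needs hep; that is never established.

No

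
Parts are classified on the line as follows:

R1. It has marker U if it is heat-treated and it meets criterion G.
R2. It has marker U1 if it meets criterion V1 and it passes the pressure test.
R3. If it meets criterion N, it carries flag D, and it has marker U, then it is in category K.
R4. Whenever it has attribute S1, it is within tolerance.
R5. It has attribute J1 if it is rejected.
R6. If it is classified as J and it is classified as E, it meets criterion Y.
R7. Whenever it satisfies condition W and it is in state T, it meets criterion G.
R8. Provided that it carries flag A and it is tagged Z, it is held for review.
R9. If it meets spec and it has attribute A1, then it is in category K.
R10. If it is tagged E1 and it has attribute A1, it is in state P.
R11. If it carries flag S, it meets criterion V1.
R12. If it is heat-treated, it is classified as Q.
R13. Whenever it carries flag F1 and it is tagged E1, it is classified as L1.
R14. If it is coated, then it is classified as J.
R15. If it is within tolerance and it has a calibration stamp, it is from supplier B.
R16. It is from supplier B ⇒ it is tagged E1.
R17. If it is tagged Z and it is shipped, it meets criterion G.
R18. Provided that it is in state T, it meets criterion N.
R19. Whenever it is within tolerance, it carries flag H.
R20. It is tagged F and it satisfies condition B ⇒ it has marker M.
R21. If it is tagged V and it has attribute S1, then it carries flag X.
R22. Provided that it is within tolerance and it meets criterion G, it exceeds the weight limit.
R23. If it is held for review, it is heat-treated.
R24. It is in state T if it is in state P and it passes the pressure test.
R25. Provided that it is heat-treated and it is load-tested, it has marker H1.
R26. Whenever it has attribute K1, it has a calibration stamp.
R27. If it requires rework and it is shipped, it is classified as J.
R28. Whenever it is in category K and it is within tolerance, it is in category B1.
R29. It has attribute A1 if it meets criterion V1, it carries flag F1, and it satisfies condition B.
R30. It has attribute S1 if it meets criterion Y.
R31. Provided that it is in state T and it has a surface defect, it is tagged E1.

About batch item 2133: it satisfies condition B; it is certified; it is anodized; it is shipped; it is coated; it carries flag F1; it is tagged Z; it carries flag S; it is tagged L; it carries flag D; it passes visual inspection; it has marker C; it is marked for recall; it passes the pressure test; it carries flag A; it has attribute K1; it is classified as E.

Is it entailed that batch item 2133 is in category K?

Yes

By R8 (it carries flag A, it is tagged Z): it is held for review.
By R11 (it carries flag S): it meets criterion V1.
By R14 (it is coated): it is classified as J.
By R17 (it is tagged Z, it is shipped): it meets criterion G.
By R23 (it is held for review): it is heat-treated.
By R26 (it has attribute K1): it has a calibration stamp.
By R29 (it meets criterion V1, it carries flag F1, it satisfies condition B): it has attribute A1.
By R1 (it is heat-treated, it meets criterion G): it has marker U.
By R6 (it is classified as J, it is classified as E): it meets criterion Y.
By R30 (it meets criterion Y): it has attribute S1.
By R4 (it has attribute S1): it is within tolerance.
By R15 (it is within tolerance, it has a calibration stamp): it is from supplier B.
By R16 (it is from supplier B): it is tagged E1.
By R10 (it is tagged E1, it has attribute A1): it is in state P.
By R24 (it is in state P, it passes the pressure test): it is in state T.
By R18 (it is in state T): it meets criterion N.
By R3 (it meets criterion N, it carries flag D, it has marker U): it is in category K.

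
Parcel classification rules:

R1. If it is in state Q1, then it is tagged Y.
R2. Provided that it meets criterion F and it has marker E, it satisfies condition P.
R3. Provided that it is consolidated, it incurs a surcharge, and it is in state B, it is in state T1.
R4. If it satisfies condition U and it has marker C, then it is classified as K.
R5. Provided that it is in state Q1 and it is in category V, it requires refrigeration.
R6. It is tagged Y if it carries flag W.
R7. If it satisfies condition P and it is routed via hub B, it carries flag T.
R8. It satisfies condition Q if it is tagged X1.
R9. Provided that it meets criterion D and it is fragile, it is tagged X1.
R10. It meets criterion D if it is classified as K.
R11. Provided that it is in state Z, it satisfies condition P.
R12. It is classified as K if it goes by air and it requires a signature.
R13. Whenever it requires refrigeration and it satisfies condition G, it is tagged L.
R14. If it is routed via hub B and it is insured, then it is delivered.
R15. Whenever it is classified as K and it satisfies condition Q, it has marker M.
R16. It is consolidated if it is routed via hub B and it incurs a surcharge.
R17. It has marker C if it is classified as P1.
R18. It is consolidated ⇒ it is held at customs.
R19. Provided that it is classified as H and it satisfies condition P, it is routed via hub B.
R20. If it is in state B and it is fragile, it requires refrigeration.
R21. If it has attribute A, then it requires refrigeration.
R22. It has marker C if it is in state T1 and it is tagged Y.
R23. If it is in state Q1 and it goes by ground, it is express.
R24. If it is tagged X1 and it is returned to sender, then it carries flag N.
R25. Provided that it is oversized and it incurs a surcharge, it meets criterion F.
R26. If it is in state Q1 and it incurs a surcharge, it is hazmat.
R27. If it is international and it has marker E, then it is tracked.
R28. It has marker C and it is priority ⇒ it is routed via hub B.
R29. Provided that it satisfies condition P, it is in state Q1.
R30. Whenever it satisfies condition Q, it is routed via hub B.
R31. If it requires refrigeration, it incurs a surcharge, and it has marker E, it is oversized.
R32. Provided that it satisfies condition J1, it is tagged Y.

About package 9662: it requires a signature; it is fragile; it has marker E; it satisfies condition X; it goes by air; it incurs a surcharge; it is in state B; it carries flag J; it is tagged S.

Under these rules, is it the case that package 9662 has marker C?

Yes

By R12 (it goes by air, it requires a signature): it is classified as K.
By R20 (it is in state B, it is fragile): it requires refrigeration.
By R31 (it requires refrigeration, it incurs a surcharge, it has marker E): it is oversized.
By R10 (it is classified as K): it meets criterion D.
By R25 (it is oversized, it incurs a surcharge): it meets criterion F.
By R2 (it meets criterion F, it has marker E): it satisfies condition P.
By R9 (it meets criterion D, it is fragile): it is tagged X1.
By R29 (it satisfies condition P): it is in state Q1.
By R1 (it is in state Q1): it is tagged Y.
By R8 (it is tagged X1): it satisfies condition Q.
By R30 (it satisfies condition Q): it is routed via hub B.
By R16 (it is routed via hub B, it incurs a surcharge): it is consolidated.
By R3 (it is consolidated, it incurs a surcharge, it is in state B): it is in state T1.
By R22 (it is in state T1, it is tagged Y): it has marker C.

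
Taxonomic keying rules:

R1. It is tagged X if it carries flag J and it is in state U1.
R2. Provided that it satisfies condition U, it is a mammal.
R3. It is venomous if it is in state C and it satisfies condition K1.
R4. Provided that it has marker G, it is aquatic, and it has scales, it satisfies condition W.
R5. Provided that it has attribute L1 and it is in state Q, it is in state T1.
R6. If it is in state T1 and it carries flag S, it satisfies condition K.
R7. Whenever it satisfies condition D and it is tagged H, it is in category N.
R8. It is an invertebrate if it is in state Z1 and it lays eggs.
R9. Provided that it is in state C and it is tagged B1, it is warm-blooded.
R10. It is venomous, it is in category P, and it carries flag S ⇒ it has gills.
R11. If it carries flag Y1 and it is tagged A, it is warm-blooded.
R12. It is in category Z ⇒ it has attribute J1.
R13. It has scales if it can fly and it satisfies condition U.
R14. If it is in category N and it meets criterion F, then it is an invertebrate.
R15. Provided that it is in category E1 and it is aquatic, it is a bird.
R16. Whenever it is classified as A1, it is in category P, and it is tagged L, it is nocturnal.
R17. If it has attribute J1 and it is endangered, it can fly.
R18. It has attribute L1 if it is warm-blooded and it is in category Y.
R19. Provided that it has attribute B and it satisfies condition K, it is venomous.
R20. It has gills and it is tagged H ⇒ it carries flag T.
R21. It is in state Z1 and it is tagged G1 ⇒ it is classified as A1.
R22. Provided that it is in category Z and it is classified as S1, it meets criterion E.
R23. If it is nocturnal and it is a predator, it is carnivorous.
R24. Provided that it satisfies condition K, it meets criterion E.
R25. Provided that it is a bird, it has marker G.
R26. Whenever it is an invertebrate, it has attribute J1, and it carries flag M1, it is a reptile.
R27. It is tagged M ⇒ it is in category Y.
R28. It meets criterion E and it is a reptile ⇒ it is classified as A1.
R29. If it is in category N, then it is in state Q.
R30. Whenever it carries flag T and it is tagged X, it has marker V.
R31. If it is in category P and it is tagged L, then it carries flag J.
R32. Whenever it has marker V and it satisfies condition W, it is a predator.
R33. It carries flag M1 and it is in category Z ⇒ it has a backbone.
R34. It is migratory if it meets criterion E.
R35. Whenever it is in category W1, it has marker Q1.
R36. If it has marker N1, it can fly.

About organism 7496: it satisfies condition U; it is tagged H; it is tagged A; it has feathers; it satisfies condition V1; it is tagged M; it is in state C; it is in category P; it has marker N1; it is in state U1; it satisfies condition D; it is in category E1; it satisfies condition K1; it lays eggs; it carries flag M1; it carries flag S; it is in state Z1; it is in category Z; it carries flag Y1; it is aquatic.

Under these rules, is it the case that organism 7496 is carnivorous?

Forward chaining from the given facts derives: is a mammal, is venomous, is in category N, is an invertebrate, has gills, is warm-blooded, has attribute J1, is a bird, carries flag T, has marker G, is a reptile, is in category Y, is in state Q, has a backbone, can fly, has scales, has attribute L1, satisfies condition W, is in state T1, satisfies condition K, meets criterion E, is classified as A1, is migratory.
The only rule concluding "it is carnivorous" is R23, which needs "it is nocturnal"; that is never established.

No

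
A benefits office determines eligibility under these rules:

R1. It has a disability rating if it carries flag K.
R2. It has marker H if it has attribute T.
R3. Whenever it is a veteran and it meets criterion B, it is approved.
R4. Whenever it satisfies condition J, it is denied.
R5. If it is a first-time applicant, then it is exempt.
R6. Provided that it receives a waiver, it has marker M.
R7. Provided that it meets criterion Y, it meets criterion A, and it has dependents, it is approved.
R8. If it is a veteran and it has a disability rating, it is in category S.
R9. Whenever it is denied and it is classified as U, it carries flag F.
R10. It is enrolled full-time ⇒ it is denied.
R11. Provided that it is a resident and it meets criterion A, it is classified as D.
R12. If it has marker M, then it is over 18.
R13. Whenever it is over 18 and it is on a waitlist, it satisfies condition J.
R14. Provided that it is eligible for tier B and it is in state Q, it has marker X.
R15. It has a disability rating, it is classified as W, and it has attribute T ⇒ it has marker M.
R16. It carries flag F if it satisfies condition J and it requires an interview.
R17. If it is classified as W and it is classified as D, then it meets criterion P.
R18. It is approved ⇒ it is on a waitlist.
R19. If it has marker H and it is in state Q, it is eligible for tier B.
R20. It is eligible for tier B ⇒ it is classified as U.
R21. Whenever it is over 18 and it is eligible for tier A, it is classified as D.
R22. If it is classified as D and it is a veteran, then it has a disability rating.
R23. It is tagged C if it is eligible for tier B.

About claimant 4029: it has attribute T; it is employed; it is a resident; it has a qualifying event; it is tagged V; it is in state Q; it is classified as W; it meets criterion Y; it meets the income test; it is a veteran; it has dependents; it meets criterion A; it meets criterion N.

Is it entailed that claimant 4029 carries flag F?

By R2 (it has attribute T): it has marker H.
By R7 (it meets criterion Y, it meets criterion A, it has dependents): it is approved.
By R11 (it is a resident, it meets criterion A): it is classified as D.
By R18 (it is approved): it is on a waitlist.
By R19 (it has marker H, it is in state Q): it is eligible for tier B.
By R20 (it is eligible for tier B): it is classified as U.
By R22 (it is classified as D, it is a veteran): it has a disability rating.
By R15 (it has a disability rating, it is classified as W, it has attribute T): it has marker M.
By R12 (it has marker M): it is over 18.
By R13 (it is over 18, it is on a waitlist): it satisfies condition J.
By R4 (it satisfies condition J): it is denied.
By R9 (it is denied, it is classified as U): it carries flag F.

Yes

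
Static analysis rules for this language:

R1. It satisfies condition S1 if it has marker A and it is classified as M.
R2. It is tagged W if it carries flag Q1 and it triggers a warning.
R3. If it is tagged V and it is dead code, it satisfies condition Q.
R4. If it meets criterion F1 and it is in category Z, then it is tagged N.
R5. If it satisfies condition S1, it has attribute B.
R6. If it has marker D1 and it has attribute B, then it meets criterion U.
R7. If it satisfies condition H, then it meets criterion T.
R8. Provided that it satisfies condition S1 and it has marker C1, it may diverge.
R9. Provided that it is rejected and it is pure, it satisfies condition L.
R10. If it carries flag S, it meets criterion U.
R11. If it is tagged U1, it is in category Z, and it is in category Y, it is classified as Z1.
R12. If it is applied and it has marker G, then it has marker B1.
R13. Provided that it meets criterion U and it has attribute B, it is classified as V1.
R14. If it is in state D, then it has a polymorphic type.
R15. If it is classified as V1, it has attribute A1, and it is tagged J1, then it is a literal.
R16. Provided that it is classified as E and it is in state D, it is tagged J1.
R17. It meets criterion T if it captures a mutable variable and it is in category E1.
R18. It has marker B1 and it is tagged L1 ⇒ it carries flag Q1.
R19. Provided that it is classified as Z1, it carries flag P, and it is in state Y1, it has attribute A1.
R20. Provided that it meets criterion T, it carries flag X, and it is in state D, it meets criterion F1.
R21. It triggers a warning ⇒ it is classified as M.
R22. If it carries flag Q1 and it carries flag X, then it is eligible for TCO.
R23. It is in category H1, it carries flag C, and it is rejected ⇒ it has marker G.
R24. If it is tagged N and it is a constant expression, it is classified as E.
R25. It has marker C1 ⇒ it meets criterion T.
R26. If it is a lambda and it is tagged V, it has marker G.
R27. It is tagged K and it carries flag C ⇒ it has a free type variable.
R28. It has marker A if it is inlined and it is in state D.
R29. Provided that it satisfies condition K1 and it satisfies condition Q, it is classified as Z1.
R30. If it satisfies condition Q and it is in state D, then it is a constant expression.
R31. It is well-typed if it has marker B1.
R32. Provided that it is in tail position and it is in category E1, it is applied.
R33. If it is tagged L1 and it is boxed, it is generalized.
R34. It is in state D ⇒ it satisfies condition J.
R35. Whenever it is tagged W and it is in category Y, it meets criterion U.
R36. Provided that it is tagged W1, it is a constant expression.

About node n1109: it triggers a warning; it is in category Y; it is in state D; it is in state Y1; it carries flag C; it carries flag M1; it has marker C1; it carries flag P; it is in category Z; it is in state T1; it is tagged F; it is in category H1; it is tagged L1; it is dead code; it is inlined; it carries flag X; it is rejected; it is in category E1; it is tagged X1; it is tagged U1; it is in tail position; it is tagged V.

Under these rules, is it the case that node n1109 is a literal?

By R3 (it is tagged V, it is dead code): it satisfies condition Q.
By R11 (it is tagged U1, it is in category Z, it is in category Y): it is classified as Z1.
By R19 (it is classified as Z1, it carries flag P, it is in state Y1): it has attribute A1.
By R21 (it triggers a warning): it is classified as M.
By R23 (it is in category H1, it carries flag C, it is rejected): it has marker G.
By R25 (it has marker C1): it meets criterion T.
By R28 (it is inlined, it is in state D): it has marker A.
By R30 (it satisfies condition Q, it is in state D): it is a constant expression.
By R32 (it is in tail position, it is in category E1): it is applied.
By R1 (it has marker A, it is classified as M): it satisfies condition S1.
By R5 (it satisfies condition S1): it has attribute B.
By R12 (it is applied, it has marker G): it has marker B1.
By R18 (it has marker B1, it is tagged L1): it carries flag Q1.
By R20 (it meets criterion T, it carries flag X, it is in state D): it meets criterion F1.
By R2 (it carries flag Q1, it triggers a warning): it is tagged W.
By R4 (it meets criterion F1, it is in category Z): it is tagged N.
By R24 (it is tagged N, it is a constant expression): it is classified as E.
By R35 (it is tagged W, it is in category Y): it meets criterion U.
By R13 (it meets criterion U, it has attribute B): it is classified as V1.
By R16 (it is classified as E, it is in state D): it is tagged J1.
By R15 (it is classified as V1, it has attribute A1, it is tagged J1): it is a literal.

Yes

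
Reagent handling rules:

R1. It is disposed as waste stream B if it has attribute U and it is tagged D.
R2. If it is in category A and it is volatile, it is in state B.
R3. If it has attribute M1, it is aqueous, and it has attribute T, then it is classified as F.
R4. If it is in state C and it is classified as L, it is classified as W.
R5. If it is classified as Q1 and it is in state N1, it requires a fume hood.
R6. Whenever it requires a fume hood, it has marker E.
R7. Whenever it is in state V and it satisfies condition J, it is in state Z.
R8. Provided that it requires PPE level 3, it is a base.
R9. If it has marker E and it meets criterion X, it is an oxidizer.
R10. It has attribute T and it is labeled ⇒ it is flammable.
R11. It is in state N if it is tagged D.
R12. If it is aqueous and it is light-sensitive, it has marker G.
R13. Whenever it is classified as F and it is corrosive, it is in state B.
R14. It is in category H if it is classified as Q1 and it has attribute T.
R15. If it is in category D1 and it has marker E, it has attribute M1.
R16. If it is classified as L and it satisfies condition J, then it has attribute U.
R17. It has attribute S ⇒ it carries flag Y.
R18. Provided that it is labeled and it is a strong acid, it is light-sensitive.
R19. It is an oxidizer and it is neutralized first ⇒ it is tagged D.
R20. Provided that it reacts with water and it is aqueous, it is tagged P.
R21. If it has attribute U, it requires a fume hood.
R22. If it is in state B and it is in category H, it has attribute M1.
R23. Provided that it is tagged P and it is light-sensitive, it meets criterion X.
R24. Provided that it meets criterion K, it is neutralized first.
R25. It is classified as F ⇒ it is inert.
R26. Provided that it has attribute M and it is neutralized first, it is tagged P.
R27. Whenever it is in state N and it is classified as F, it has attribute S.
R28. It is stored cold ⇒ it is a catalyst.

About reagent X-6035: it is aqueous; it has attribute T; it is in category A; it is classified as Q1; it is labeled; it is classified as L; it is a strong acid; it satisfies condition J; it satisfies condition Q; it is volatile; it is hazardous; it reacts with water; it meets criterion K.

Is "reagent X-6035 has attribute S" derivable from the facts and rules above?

Yes

By R2 (it is in category A, it is volatile): it is in state B.
By R14 (it is classified as Q1, it has attribute T): it is in category H.
By R16 (it is classified as L, it satisfies condition J): it has attribute U.
By R18 (it is labeled, it is a strong acid): it is light-sensitive.
By R20 (it reacts with water, it is aqueous): it is tagged P.
By R21 (it has attribute U): it requires a fume hood.
By R22 (it is in state B, it is in category H): it has attribute M1.
By R23 (it is tagged P, it is light-sensitive): it meets criterion X.
By R24 (it meets criterion K): it is neutralized first.
By R3 (it has attribute M1, it is aqueous, it has attribute T): it is classified as F.
By R6 (it requires a fume hood): it has marker E.
By R9 (it has marker E, it meets criterion X): it is an oxidizer.
By R19 (it is an oxidizer, it is neutralized first): it is tagged D.
By R11 (it is tagged D): it is in state N.
By R27 (it is in state N, it is classified as F): it has attribute S.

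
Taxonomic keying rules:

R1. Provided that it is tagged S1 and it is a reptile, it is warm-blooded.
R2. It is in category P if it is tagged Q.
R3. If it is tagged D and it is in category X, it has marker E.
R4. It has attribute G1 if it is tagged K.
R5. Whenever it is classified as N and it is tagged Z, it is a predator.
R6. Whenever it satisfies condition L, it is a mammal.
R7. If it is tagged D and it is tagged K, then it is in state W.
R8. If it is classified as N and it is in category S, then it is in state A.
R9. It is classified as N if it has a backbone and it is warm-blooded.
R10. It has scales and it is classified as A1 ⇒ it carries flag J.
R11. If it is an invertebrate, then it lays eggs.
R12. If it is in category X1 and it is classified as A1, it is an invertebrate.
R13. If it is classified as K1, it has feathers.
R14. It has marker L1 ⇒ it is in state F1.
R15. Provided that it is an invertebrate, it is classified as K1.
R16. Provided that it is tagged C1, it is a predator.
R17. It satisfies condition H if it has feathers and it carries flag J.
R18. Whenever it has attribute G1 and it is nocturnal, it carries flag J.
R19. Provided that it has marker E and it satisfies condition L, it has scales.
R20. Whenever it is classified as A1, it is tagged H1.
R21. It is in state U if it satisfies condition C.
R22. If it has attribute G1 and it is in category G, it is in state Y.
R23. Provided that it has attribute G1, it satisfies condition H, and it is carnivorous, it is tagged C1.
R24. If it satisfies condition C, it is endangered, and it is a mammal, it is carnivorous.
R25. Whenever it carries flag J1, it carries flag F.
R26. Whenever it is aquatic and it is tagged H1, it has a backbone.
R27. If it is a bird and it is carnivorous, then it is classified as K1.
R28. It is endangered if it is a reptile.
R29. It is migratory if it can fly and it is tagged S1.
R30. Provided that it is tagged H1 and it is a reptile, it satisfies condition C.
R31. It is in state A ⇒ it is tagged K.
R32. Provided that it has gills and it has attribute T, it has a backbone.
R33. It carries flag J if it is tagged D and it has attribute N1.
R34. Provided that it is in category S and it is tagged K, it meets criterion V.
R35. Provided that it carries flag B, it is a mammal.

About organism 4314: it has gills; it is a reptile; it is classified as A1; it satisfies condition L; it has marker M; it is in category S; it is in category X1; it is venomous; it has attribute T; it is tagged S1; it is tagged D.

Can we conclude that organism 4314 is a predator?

No

Forward chaining from the given facts derives: is warm-blooded, is a mammal, is an invertebrate, is classified as K1, is tagged H1, is endangered, satisfies condition C, has a backbone, is classified as N, lays eggs, has feathers, is in state U, is carnivorous, is in state A, is tagged K, meets criterion V, has attribute G1, is in state W.
Rules concluding "it is a predator": R5 needs "it is tagged Z"; R16 needs "it is tagged C1" — none of these are established.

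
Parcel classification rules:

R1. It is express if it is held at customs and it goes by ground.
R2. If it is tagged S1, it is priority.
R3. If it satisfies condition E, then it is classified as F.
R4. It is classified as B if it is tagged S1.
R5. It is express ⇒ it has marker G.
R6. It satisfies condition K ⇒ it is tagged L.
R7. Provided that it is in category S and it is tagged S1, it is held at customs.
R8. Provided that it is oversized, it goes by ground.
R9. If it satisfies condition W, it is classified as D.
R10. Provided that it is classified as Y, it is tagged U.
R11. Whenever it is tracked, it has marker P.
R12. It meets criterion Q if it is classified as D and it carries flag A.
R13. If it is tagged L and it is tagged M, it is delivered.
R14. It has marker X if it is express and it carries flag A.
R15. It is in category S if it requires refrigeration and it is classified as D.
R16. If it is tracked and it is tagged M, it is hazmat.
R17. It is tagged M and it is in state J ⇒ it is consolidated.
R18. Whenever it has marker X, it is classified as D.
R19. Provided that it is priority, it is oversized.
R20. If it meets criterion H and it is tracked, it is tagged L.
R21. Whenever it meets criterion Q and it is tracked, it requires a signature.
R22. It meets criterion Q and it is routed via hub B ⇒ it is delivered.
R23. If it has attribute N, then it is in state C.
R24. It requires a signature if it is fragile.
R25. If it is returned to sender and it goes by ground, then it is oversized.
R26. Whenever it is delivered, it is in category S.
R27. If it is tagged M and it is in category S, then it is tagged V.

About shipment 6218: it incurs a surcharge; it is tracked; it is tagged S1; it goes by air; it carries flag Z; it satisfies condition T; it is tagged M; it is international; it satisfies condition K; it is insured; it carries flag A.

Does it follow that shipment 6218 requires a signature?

By R2 (it is tagged S1): it is priority.
By R6 (it satisfies condition K): it is tagged L.
By R13 (it is tagged L, it is tagged M): it is delivered.
By R19 (it is priority): it is oversized.
By R26 (it is delivered): it is in category S.
By R7 (it is in category S, it is tagged S1): it is held at customs.
By R8 (it is oversized): it goes by ground.
By R1 (it is held at customs, it goes by ground): it is express.
By R14 (it is express, it carries flag A): it has marker X.
By R18 (it has marker X): it is classified as D.
By R12 (it is classified as D, it carries flag A): it meets criterion Q.
By R21 (it meets criterion Q, it is tracked): it requires a signature.

Yes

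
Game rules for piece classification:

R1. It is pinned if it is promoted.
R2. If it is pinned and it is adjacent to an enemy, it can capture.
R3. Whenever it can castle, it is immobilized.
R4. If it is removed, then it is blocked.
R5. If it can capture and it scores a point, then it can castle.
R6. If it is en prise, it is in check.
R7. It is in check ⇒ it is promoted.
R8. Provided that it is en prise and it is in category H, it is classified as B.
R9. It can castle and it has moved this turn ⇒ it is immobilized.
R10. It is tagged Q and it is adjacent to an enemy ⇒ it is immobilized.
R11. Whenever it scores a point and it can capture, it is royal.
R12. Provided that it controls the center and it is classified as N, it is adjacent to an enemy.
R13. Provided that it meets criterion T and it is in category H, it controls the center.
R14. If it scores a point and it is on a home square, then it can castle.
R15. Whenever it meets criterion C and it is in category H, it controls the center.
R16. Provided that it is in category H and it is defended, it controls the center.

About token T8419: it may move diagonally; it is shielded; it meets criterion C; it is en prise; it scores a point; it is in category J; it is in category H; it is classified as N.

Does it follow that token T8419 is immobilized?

By R6 (it is en prise): it is in check.
By R7 (it is in check): it is promoted.
By R15 (it meets criterion C, it is in category H): it controls the center.
By R1 (it is promoted): it is pinned.
By R12 (it controls the center, it is classified as N): it is adjacent to an enemy.
By R2 (it is pinned, it is adjacent to an enemy): it can capture.
By R5 (it can capture, it scores a point): it can castle.
By R3 (it can castle): it is immobilized.

Yes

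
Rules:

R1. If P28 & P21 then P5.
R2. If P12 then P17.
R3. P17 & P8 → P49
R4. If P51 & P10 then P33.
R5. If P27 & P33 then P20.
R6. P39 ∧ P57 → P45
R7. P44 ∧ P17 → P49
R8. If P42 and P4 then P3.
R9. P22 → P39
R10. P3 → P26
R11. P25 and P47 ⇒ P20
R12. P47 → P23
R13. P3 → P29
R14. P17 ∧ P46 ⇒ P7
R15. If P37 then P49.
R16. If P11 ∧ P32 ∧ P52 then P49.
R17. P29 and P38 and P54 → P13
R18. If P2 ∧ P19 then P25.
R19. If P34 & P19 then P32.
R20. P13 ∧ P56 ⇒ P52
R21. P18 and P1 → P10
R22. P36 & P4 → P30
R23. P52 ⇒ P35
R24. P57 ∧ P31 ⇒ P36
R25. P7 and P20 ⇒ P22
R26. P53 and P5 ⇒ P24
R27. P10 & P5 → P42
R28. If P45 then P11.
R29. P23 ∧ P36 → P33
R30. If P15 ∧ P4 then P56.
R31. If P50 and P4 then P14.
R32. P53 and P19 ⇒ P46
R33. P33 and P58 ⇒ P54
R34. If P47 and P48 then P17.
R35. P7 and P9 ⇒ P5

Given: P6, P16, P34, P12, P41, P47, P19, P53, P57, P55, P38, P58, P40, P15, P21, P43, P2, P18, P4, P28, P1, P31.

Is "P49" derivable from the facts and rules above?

Yes

P5  (by R1: P28, P21)
P17  (by R2: P12)
P23  (by R12: P47)
P25  (by R18: P2, P19)
P32  (by R19: P34, P19)
P10  (by R21: P18, P1)
P36  (by R24: P57, P31)
P42  (by R27: P10, P5)
P33  (by R29: P23, P36)
P56  (by R30: P15, P4)
P46  (by R32: P53, P19)
P54  (by R33: P33, P58)
P3  (by R8: P42, P4)
P20  (by R11: P25, P47)
P29  (by R13: P3)
P7  (by R14: P17, P46)
P13  (by R17: P29, P38, P54)
P52  (by R20: P13, P56)
P22  (by R25: P7, P20)
P39  (by R9: P22)
P45  (by R6: P39, P57)
P11  (by R28: P45)
P49  (by R16: P11, P32, P52)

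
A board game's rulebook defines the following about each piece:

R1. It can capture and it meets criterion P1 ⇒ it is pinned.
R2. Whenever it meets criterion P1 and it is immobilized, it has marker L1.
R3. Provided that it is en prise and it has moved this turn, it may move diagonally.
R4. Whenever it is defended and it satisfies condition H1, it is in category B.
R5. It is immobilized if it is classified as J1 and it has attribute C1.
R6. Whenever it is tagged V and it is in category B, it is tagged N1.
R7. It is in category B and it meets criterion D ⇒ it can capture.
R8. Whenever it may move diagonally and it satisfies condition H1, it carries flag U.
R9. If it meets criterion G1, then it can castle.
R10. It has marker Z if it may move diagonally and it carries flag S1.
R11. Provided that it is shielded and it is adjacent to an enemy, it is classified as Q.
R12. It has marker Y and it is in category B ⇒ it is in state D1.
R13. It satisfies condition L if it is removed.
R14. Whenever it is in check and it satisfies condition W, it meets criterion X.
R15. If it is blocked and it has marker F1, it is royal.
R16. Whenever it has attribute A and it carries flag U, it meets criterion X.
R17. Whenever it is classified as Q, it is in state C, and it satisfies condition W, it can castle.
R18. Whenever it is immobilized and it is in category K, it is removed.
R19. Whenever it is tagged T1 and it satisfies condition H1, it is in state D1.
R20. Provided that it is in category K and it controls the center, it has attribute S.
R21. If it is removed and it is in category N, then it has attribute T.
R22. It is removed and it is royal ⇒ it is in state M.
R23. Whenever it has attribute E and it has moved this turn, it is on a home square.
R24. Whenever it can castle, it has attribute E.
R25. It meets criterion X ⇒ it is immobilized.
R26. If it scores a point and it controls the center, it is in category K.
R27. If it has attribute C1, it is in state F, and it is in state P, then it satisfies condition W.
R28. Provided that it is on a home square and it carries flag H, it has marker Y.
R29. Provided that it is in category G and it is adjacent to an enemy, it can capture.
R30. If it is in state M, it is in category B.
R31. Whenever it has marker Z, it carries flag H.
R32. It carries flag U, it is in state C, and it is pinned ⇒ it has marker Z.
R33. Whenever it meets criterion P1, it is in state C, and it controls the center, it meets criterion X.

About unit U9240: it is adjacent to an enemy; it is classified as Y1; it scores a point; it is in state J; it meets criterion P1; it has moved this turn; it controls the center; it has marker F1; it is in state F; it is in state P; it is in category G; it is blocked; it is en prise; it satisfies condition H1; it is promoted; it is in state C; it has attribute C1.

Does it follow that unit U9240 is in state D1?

No

Forward chaining from the given facts derives: may move diagonally, carries flag U, is royal, is in category K, satisfies condition W, can capture, meets criterion X, is pinned, has attribute S, is immobilized, has marker Z, has marker L1, is removed, is in state M, is in category B, carries flag H, satisfies condition L.
Rules concluding "it is in state D1": R12 needs "it has marker Y"; R19 needs "it is tagged T1" — none of these are established.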